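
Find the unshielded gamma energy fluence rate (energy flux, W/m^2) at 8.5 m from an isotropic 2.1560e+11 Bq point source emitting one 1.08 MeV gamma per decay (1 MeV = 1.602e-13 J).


psi = A * E * 1.602e-13 / (4*pi*r^2)
psi = 2.1560e+11 * 1.08 * 1.602e-13 / (4*pi*8.5^2)
psi = 4.1085e-05 W/m^2

4.1085e-05


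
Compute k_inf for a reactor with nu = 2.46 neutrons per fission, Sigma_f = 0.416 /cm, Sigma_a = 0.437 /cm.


k_inf = nu * Sigma_f / Sigma_a
k_inf = 2.46 * 0.416 / 0.437
k_inf = 2.3418

2.3418


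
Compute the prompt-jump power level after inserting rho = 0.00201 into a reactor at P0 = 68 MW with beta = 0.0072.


P1/P0 = beta / (beta - rho)
P1/P0 = 0.0072 / (0.0072 - 0.00201) = 1.387283
P1 = 68 * 1.387283 = 94.335 MW

94.335


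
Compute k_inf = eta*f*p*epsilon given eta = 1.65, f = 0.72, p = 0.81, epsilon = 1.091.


k_inf = eta * f * p * epsilon
k_inf = 1.65 * 0.72 * 0.81 * 1.091
k_inf = 1.0498

1.0498


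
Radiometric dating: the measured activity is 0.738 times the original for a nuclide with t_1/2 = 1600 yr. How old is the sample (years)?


lambda = ln(2) / t_half = ln(2) / 1600 = 4.332170e-04 /yr
t = -ln(A/A0) / lambda
t = -ln(0.738) / 4.332170e-04
t = 701.29 yr

701.29


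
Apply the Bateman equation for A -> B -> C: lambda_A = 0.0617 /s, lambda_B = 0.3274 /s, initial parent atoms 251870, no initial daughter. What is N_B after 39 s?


N_B(t) = lambda_A * N_A0 / (lambda_B - lambda_A) * [exp(-lambda_A*t) - exp(-lambda_B*t)]
exp(-0.0617*39) = 0.09014823; exp(-0.3274*39) = 2.848836e-06
N_B = 0.0617 * 251870 / (0.3274 - 0.0617) * (0.09014823 - 2.848836e-06)
N_B = 5272.5

5272.5


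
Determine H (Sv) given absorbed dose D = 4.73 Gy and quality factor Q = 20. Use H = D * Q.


H = D * Q
H = 4.73 * 20
H = 94.600 Sv

94.600


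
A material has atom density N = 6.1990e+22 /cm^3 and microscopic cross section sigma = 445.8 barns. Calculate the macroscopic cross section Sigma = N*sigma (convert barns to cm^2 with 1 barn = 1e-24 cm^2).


Sigma = N * sigma_barns * 1e-24
Sigma = 6.1990e+22 * 445.8 * 1e-24
Sigma = 27.635 /cm

27.635


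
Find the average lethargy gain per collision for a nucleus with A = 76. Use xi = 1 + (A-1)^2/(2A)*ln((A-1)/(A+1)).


xi = 1 + (A-1)^2/(2A) * ln((A-1)/(A+1))
xi = 1 + (76-1)^2/(2*76) * ln((76-1)/(76 +1))
xi = 0.026086

0.026086


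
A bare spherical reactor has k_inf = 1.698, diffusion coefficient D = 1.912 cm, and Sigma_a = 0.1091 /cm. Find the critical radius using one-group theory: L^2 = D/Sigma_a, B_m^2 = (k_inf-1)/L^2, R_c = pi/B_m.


L^2 = D / Sigma_a = 1.912 / 0.1091 = 17.52521 cm^2
B_m^2 = (k_inf - 1) / L^2 = (1.698 - 1) / 17.52521 = 0.03982834 /cm^2
For a bare sphere: B_g = pi/R, so R_c = pi / sqrt(B_m^2)
R_c = pi / sqrt(0.03982834) = 15.742 cm

15.742


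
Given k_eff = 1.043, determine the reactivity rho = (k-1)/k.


rho = (k_eff - 1) / k_eff
rho = (1.043 - 1) / 1.043
rho = 0.041227

0.041227


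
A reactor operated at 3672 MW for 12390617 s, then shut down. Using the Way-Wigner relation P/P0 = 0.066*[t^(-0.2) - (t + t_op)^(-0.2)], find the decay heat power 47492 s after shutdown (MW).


P/P0 = 0.066 * [t^(-0.2) - (t + t_op)^(-0.2)]
P/P0 = 0.066 * [47492^(-0.2) - (47492 + 12390617)^(-0.2)]
P/P0 = 0.066 * [0.1160582 - 0.03811089] = 0.005144522
P = 3672 * 0.005144522 = 18.891 MW

18.891


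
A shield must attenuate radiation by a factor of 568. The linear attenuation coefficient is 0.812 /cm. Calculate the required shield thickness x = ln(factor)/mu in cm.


x = ln(factor) / mu
x = ln(568) / 0.812
x = 7.8105 cm

7.8105


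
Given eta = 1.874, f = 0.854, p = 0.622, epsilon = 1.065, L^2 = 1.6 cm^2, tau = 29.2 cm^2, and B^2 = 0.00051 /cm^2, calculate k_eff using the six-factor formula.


k_inf = eta*f*p*eps = 1.874*0.854*0.622*1.065 = 1.060150
P_TNL = 1/(1 + L^2*B^2) = 1/(1 + 1.6*0.00051) = 0.9991847
P_FNL = exp(-B^2*tau) = exp(-0.00051*29.2) = 0.9852183
k_eff = k_inf * P_TNL * P_FNL = 1.060150 * 0.9991847 * 0.9852183
k_eff = 1.0436

1.0436


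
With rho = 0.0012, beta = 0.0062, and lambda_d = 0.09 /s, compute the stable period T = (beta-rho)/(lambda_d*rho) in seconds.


T = (beta - rho) / (lambda_d * rho)
T = (0.0062 - 0.0012) / (0.09 * 0.0012)
T = 46.296 s

46.296


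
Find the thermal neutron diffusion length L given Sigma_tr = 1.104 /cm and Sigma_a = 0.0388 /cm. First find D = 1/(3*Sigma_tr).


D = 1 / (3 * Sigma_tr) = 1 / (3 * 1.104) = 0.3019324 cm
L = sqrt(D / Sigma_a)
L = sqrt(0.3019324 / 0.0388)
L = 2.7896 cm

2.7896


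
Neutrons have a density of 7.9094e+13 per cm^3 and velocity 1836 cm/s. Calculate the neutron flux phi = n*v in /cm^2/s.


phi = n * v
phi = 7.9094e+13 * 1836
phi = 1.4522e+17 /cm^2/s

1.4522e+17


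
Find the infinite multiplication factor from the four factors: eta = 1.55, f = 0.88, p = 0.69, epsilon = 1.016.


k_inf = eta * f * p * epsilon
k_inf = 1.55 * 0.88 * 0.69 * 1.016
k_inf = 0.95622

0.95622


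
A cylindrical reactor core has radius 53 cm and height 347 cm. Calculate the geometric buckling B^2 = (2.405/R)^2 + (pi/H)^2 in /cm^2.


B^2 = (2.405/R)^2 + (pi/H)^2
B^2 = (2.405/53)^2 + (pi/347)^2
B^2 = 0.0021411 /cm^2

0.0021411


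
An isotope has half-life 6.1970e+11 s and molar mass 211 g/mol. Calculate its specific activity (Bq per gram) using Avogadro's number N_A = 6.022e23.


lambda = ln(2) / t_half = ln(2) / 6.1970e+11 = 1.118521e-12 /s
SA = lambda * N_A / M
SA = 1.118521e-12 * 6.022e23 / 211
SA = 3.1923e+09 Bq/g

3.1923e+09


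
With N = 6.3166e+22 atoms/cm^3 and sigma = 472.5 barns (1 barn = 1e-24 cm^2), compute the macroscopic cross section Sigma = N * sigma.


Sigma = N * sigma_barns * 1e-24
Sigma = 6.3166e+22 * 472.5 * 1e-24
Sigma = 29.846 /cm

29.846


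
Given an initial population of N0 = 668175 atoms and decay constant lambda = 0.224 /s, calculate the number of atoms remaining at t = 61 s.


N = N0 * exp(-lambda * t)
N = 668175 * exp(-0.224 * 61)
N = 0.77748

0.77748


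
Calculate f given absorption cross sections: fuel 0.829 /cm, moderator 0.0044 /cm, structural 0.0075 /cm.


f = Sigma_a_fuel / (Sigma_a_fuel + Sigma_a_mod + Sigma_a_other)
f = 0.829 / (0.829 + 0.0044 + 0.0075)
f = 0.98585

0.98585


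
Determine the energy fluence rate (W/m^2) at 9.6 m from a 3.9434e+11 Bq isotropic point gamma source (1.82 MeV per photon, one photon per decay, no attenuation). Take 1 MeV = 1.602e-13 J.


psi = A * E * 1.602e-13 / (4*pi*r^2)
psi = 3.9434e+11 * 1.82 * 1.602e-13 / (4*pi*9.6^2)
psi = 9.9278e-05 W/m^2

9.9278e-05


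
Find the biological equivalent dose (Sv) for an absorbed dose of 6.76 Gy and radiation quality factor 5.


H = D * Q
H = 6.76 * 5
H = 33.800 Sv

33.800


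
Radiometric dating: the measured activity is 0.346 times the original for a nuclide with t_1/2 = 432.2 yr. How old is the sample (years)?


lambda = ln(2) / t_half = ln(2) / 432.2 = 0.001603765 /yr
t = -ln(A/A0) / lambda
t = -ln(0.346) / 0.001603765
t = 661.77 yr

661.77


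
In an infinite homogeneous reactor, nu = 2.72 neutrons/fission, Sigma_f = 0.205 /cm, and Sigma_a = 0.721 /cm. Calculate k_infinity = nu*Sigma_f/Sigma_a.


k_inf = nu * Sigma_f / Sigma_a
k_inf = 2.72 * 0.205 / 0.721
k_inf = 0.77337

0.77337


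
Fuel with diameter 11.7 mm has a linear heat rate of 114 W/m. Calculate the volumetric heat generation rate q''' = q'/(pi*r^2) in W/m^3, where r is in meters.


r = D / 2 / 1000 = 11.7 / 2 / 1000 = 0.00585 m
q''' = q' / (pi * r^2)
q''' = 114 / (pi * 0.00585^2)
q''' = 1.0603e+06 W/m^3

1.0603e+06


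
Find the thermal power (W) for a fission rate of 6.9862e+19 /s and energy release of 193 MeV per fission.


P = fission_rate * E_MeV * 1.602e-13
P = 6.9862e+19 * 193 * 1.602e-13
P = 2.1600e+09 W

2.1600e+09


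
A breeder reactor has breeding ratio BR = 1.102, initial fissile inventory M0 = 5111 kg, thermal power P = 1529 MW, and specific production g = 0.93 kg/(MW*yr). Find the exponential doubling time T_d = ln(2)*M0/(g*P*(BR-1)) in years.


Breeding gain G = BR - 1 = 1.102 - 1 = 0.102
Fissile production rate = g * P * G = 0.93 * 1529 * 0.102 = 145.04094 kg/yr
T_d = ln(2) * M0 / (g * P * G)
T_d = ln(2) * 5111 / 145.04094 = 24.425 yr

24.425


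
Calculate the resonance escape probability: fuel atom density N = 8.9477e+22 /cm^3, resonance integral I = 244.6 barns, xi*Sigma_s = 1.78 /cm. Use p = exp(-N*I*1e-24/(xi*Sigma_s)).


p = exp(-N * I * 1e-24 / (xi*Sigma_s))
p = exp(-8.9477e+22 * 244.6 * 1e-24 / 1.78)
p = 4.5721e-06

4.5721e-06


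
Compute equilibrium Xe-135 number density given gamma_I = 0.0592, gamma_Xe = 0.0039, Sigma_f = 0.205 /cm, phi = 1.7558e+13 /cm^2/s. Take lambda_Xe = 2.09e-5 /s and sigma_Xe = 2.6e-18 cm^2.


Xe_eq = (gamma_I + gamma_Xe) * Sigma_f * phi / (lambda_Xe + sigma_Xe * phi)
Numerator = (0.0592 + 0.0039) * 0.205 * 1.7558e+13 = 2.271215e+11
Denominator = 2.09e-5 + 2.6e-18 * 1.7558e+13 = 6.655080e-05
Xe_eq = 2.271215e+11 / 6.655080e-05 = 3.4128e+15 /cm^3

3.4128e+15


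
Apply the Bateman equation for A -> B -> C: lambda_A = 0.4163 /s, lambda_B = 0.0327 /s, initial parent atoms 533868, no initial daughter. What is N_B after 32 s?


N_B(t) = lambda_A * N_A0 / (lambda_B - lambda_A) * [exp(-lambda_A*t) - exp(-lambda_B*t)]
exp(-0.4163*32) = 1.638712e-06; exp(-0.0327*32) = 0.3511998
N_B = 0.4163 * 533868 / (0.0327 - 0.4163) * (1.638712e-06 - 0.3511998)
N_B = 203476

203476


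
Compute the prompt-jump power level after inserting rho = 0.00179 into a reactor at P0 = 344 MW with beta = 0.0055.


P1/P0 = beta / (beta - rho)
P1/P0 = 0.0055 / (0.0055 - 0.00179) = 1.482480
P1 = 344 * 1.482480 = 509.97 MW

509.97


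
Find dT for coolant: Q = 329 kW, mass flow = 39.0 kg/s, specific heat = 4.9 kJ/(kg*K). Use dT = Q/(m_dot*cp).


dT = Q / (m_dot * cp)
dT = 329 / (39.0 * 4.9)
dT = 1.7216 C

1.7216


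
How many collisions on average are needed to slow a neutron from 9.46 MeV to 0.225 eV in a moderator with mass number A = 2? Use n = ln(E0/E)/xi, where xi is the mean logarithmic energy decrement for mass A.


xi = 1 + (A-1)^2/(2A)*ln((A-1)/(A+1)) = 0.7253469 (for A = 2)
n = ln(E0/E) / xi
n = ln(9.46e6 / 0.225) / 0.7253469
n = ln(4.204444e+07) / 0.7253469 = 24.201

24.201


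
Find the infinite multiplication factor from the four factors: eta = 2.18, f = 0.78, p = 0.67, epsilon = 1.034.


k_inf = eta * f * p * epsilon
k_inf = 2.18 * 0.78 * 0.67 * 1.034
k_inf = 1.1780

1.1780


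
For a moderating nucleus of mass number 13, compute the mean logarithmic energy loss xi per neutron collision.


xi = 1 + (A-1)^2/(2A) * ln((A-1)/(A+1))
xi = 1 + (13-1)^2/(2*13) * ln((13-1)/(13 +1))
xi = 0.14624

0.14624


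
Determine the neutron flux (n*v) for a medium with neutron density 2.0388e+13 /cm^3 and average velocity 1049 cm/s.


phi = n * v
phi = 2.0388e+13 * 1049
phi = 2.1387e+16 /cm^2/s

2.1387e+16


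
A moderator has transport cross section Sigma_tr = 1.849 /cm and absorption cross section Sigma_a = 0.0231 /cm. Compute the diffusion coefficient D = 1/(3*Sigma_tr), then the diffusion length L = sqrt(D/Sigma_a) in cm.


D = 1 / (3 * Sigma_tr) = 1 / (3 * 1.849) = 0.1802776 cm
L = sqrt(D / Sigma_a)
L = sqrt(0.1802776 / 0.0231)
L = 2.7936 cm

2.7936


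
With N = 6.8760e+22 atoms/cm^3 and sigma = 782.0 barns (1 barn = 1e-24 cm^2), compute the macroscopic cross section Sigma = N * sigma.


Sigma = N * sigma_barns * 1e-24
Sigma = 6.8760e+22 * 782.0 * 1e-24
Sigma = 53.770 /cm

53.770


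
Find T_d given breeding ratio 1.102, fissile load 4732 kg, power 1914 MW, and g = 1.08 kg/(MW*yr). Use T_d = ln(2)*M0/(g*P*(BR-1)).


Breeding gain G = BR - 1 = 1.102 - 1 = 0.102
Fissile production rate = g * P * G = 1.08 * 1914 * 0.102 = 210.84624 kg/yr
T_d = ln(2) * M0 / (g * P * G)
T_d = ln(2) * 4732 / 210.84624 = 15.556 yr

15.556


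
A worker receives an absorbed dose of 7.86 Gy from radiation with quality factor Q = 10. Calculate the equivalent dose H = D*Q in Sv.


H = D * Q
H = 7.86 * 10
H = 78.600 Sv

78.600


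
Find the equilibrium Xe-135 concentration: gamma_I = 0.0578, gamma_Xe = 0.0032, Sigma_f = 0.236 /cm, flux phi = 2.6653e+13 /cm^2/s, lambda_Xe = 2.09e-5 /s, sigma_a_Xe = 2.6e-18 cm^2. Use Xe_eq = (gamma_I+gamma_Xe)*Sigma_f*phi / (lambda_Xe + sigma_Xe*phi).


Xe_eq = (gamma_I + gamma_Xe) * Sigma_f * phi / (lambda_Xe + sigma_Xe * phi)
Numerator = (0.0578 + 0.0032) * 0.236 * 2.6653e+13 = 3.836966e+11
Denominator = 2.09e-5 + 2.6e-18 * 2.6653e+13 = 9.019780e-05
Xe_eq = 3.836966e+11 / 9.019780e-05 = 4.2539e+15 /cm^3

4.2539e+15


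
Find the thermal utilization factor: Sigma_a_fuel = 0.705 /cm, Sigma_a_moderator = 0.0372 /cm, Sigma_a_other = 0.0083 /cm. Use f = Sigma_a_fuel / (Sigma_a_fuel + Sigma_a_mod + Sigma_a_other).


f = Sigma_a_fuel / (Sigma_a_fuel + Sigma_a_mod + Sigma_a_other)
f = 0.705 / (0.705 + 0.0372 + 0.0083)
f = 0.93937

0.93937


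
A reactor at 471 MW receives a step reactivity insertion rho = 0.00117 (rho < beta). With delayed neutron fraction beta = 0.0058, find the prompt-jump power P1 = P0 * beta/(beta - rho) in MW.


P1/P0 = beta / (beta - rho)
P1/P0 = 0.0058 / (0.0058 - 0.00117) = 1.252700
P1 = 471 * 1.252700 = 590.02 MW

590.02


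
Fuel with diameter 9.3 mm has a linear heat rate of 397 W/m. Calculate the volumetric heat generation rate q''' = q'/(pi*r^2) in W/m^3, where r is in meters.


r = D / 2 / 1000 = 9.3 / 2 / 1000 = 0.00465 m
q''' = q' / (pi * r^2)
q''' = 397 / (pi * 0.00465^2)
q''' = 5.8443e+06 W/m^3

5.8443e+06


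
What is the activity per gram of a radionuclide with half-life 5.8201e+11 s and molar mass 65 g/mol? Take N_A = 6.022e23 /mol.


lambda = ln(2) / t_half = ln(2) / 5.8201e+11 = 1.190954e-12 /s
SA = lambda * N_A / M
SA = 1.190954e-12 * 6.022e23 / 65
SA = 1.1034e+10 Bq/g

1.1034e+10


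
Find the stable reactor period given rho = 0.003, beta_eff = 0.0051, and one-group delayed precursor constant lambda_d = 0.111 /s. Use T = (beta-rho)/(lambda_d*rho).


T = (beta - rho) / (lambda_d * rho)
T = (0.0051 - 0.003) / (0.111 * 0.003)
T = 6.3063 s

6.3063


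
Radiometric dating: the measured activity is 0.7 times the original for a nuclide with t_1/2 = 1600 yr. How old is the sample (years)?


lambda = ln(2) / t_half = ln(2) / 1600 = 4.332170e-04 /yr
t = -ln(A/A0) / lambda
t = -ln(0.7) / 4.332170e-04
t = 823.32 yr

823.32


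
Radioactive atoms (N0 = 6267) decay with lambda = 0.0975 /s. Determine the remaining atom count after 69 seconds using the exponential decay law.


N = N0 * exp(-lambda * t)
N = 6267 * exp(-0.0975 * 69)
N = 7.5049

7.5049


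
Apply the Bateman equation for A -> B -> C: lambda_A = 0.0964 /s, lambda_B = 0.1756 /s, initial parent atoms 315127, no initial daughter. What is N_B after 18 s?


N_B(t) = lambda_A * N_A0 / (lambda_B - lambda_A) * [exp(-lambda_A*t) - exp(-lambda_B*t)]
exp(-0.0964*18) = 0.1763649; exp(-0.1756*18) = 0.04239181
N_B = 0.0964 * 315127 / (0.1756 - 0.0964) * (0.1763649 - 0.04239181)
N_B = 51387

51387


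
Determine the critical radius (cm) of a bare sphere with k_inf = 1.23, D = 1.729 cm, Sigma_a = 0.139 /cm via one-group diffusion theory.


L^2 = D / Sigma_a = 1.729 / 0.139 = 12.43885 cm^2
B_m^2 = (k_inf - 1) / L^2 = (1.23 - 1) / 12.43885 = 0.01849046 /cm^2
For a bare sphere: B_g = pi/R, so R_c = pi / sqrt(B_m^2)
R_c = pi / sqrt(0.01849046) = 23.103 cm

23.103


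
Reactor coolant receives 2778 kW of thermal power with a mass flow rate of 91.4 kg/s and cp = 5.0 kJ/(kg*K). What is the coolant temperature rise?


dT = Q / (m_dot * cp)
dT = 2778 / (91.4 * 5.0)
dT = 6.0788 C

6.0788


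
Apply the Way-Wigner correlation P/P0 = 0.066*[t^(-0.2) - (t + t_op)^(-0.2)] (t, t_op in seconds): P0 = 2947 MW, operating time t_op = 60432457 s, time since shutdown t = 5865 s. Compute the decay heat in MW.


P/P0 = 0.066 * [t^(-0.2) - (t + t_op)^(-0.2)]
P/P0 = 0.066 * [5865^(-0.2) - (5865 + 60432457)^(-0.2)]
P/P0 = 0.066 * [0.1763382 - 0.02778034] = 0.009804819
P = 2947 * 0.009804819 = 28.895 MW

28.895


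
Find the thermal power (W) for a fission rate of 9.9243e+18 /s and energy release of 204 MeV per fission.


P = fission_rate * E_MeV * 1.602e-13
P = 9.9243e+18 * 204 * 1.602e-13
P = 3.2433e+08 W

3.2433e+08


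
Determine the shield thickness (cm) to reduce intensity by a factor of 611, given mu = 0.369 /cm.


x = ln(factor) / mu
x = ln(611) / 0.369
x = 17.385 cm

17.385


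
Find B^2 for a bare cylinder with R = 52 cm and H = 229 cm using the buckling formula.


B^2 = (2.405/R)^2 + (pi/H)^2
B^2 = (2.405/52)^2 + (pi/229)^2
B^2 = 0.0023273 /cm^2

0.0023273


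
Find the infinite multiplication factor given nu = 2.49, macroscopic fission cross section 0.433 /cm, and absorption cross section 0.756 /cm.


k_inf = nu * Sigma_f / Sigma_a
k_inf = 2.49 * 0.433 / 0.756
k_inf = 1.4262

1.4262


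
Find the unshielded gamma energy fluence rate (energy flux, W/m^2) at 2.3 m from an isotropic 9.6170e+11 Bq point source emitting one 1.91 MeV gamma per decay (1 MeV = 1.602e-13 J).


psi = A * E * 1.602e-13 / (4*pi*r^2)
psi = 9.6170e+11 * 1.91 * 1.602e-13 / (4*pi*2.3^2)
psi = 0.0044266 W/m^2

0.0044266


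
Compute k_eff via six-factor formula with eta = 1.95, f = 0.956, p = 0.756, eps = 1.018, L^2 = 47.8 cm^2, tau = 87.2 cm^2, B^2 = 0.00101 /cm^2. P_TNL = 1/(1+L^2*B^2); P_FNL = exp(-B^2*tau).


k_inf = eta*f*p*eps = 1.95*0.956*0.756*1.018 = 1.434703
P_TNL = 1/(1 + L^2*B^2) = 1/(1 + 47.8*0.00101) = 0.9539454
P_FNL = exp(-B^2*tau) = exp(-0.00101*87.2) = 0.9156949
k_eff = k_inf * P_TNL * P_FNL = 1.434703 * 0.9539454 * 0.9156949
k_eff = 1.2532

1.2532


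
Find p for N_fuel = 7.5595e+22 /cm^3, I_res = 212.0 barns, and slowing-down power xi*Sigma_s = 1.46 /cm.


p = exp(-N * I * 1e-24 / (xi*Sigma_s))
p = exp(-7.5595e+22 * 212.0 * 1e-24 / 1.46)
p = 1.7094e-05

1.7094e-05


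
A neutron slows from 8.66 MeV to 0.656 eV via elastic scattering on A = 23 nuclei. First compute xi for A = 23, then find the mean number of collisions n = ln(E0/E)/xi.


xi = 1 + (A-1)^2/(2A)*ln((A-1)/(A+1)) = 0.08448899 (for A = 23)
n = ln(E0/E) / xi
n = ln(8.66e6 / 0.656) / 0.08448899
n = ln(1.320122e+07) / 0.08448899 = 194.06

194.06


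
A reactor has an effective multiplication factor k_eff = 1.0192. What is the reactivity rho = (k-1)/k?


rho = (k_eff - 1) / k_eff
rho = (1.0192 - 1) / 1.0192
rho = 0.018838

0.018838


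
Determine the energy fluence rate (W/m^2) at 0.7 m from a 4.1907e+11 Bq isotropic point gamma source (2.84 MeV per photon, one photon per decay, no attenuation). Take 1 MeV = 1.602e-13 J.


psi = A * E * 1.602e-13 / (4*pi*r^2)
psi = 4.1907e+11 * 2.84 * 1.602e-13 / (4*pi*0.7^2)
psi = 0.030964 W/m^2

0.030964


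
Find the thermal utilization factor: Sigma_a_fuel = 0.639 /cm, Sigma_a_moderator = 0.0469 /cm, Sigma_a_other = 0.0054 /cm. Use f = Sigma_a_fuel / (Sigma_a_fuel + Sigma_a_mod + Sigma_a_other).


f = Sigma_a_fuel / (Sigma_a_fuel + Sigma_a_mod + Sigma_a_other)
f = 0.639 / (0.639 + 0.0469 + 0.0054)
f = 0.92435

0.92435


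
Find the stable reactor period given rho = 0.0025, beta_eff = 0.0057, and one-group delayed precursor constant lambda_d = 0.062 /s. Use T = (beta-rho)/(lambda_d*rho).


T = (beta - rho) / (lambda_d * rho)
T = (0.0057 - 0.0025) / (0.062 * 0.0025)
T = 20.645 s

20.645


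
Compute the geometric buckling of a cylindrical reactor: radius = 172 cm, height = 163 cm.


B^2 = (2.405/R)^2 + (pi/H)^2
B^2 = (2.405/172)^2 + (pi/163)^2
B^2 = 5.6698e-04 /cm^2

5.6698e-04


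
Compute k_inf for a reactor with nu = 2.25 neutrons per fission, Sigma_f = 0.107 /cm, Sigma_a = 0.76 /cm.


k_inf = nu * Sigma_f / Sigma_a
k_inf = 2.25 * 0.107 / 0.76
k_inf = 0.31678

0.31678


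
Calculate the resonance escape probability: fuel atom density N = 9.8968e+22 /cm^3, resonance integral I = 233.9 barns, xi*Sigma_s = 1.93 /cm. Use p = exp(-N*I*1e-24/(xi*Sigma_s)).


p = exp(-N * I * 1e-24 / (xi*Sigma_s))
p = exp(-9.8968e+22 * 233.9 * 1e-24 / 1.93)
p = 6.1806e-06

6.1806e-06


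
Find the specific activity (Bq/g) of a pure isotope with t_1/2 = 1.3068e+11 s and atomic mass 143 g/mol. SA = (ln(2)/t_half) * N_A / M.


lambda = ln(2) / t_half = ln(2) / 1.3068e+11 = 5.304157e-12 /s
SA = lambda * N_A / M
SA = 5.304157e-12 * 6.022e23 / 143
SA = 2.2337e+10 Bq/g

2.2337e+10


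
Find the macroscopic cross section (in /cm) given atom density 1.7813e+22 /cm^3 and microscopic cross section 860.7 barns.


Sigma = N * sigma_barns * 1e-24
Sigma = 1.7813e+22 * 860.7 * 1e-24
Sigma = 15.332 /cm

15.332


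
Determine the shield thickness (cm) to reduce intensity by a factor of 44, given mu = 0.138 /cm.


x = ln(factor) / mu
x = ln(44) / 0.138
x = 27.422 cm

27.422


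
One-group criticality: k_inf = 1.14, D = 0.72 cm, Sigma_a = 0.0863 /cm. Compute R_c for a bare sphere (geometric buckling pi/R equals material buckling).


L^2 = D / Sigma_a = 0.72 / 0.0863 = 8.342990 cm^2
B_m^2 = (k_inf - 1) / L^2 = (1.14 - 1) / 8.342990 = 0.01678055 /cm^2
For a bare sphere: B_g = pi/R, so R_c = pi / sqrt(B_m^2)
R_c = pi / sqrt(0.01678055) = 24.252 cm

24.252


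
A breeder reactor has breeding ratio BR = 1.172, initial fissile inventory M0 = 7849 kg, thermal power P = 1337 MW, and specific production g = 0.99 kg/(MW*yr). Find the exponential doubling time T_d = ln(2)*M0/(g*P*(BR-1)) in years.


Breeding gain G = BR - 1 = 1.172 - 1 = 0.172
Fissile production rate = g * P * G = 0.99 * 1337 * 0.172 = 227.66436 kg/yr
T_d = ln(2) * M0 / (g * P * G)
T_d = ln(2) * 7849 / 227.66436 = 23.897 yr

23.897


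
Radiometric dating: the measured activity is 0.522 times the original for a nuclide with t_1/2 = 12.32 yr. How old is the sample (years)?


lambda = ln(2) / t_half = ln(2) / 12.32 = 0.05626195 /yr
t = -ln(A/A0) / lambda
t = -ln(0.522) / 0.05626195
t = 11.555 yr

11.555


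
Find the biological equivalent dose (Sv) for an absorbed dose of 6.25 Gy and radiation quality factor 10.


H = D * Q
H = 6.25 * 10
H = 62.500 Sv

62.500


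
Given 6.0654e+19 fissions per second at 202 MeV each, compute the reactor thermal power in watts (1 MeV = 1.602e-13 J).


P = fission_rate * E_MeV * 1.602e-13
P = 6.0654e+19 * 202 * 1.602e-13
P = 1.9628e+09 W

1.9628e+09


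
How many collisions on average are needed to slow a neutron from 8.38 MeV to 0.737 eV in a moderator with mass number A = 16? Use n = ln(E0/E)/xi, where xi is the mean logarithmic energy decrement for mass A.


xi = 1 + (A-1)^2/(2A)*ln((A-1)/(A+1)) = 0.1199467 (for A = 16)
n = ln(E0/E) / xi
n = ln(8.38e6 / 0.737) / 0.1199467
n = ln(1.137042e+07) / 0.1199467 = 135.45

135.45


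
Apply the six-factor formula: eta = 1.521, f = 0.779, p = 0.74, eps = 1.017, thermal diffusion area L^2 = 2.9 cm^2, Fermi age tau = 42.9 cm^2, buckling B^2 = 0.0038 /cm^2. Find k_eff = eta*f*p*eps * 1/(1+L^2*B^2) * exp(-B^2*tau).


k_inf = eta*f*p*eps = 1.521*0.779*0.74*1.017 = 0.8917012
P_TNL = 1/(1 + L^2*B^2) = 1/(1 + 2.9*0.0038) = 0.9891001
P_FNL = exp(-B^2*tau) = exp(-0.0038*42.9) = 0.8495742
k_eff = k_inf * P_TNL * P_FNL = 0.8917012 * 0.9891001 * 0.8495742
k_eff = 0.74931

0.74931


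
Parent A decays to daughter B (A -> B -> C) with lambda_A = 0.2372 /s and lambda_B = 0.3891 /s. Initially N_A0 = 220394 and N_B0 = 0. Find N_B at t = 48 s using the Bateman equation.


N_B(t) = lambda_A * N_A0 / (lambda_B - lambda_A) * [exp(-lambda_A*t) - exp(-lambda_B*t)]
exp(-0.2372*48) = 1.135787e-05; exp(-0.3891*48) = 7.740497e-09
N_B = 0.2372 * 220394 / (0.3891 - 0.2372) * (1.135787e-05 - 7.740497e-09)
N_B = 3.9062

3.9062


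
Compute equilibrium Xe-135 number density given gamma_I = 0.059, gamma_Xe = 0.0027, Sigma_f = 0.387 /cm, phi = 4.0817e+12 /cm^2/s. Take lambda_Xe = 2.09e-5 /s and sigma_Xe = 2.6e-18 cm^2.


Xe_eq = (gamma_I + gamma_Xe) * Sigma_f * phi / (lambda_Xe + sigma_Xe * phi)
Numerator = (0.059 + 0.0027) * 0.387 * 4.0817e+12 = 9.746242e+10
Denominator = 2.09e-5 + 2.6e-18 * 4.0817e+12 = 3.151242e-05
Xe_eq = 9.746242e+10 / 3.151242e-05 = 3.0928e+15 /cm^3

3.0928e+15


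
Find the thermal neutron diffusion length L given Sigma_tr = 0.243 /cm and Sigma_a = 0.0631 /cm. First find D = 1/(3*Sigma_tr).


D = 1 / (3 * Sigma_tr) = 1 / (3 * 0.243) = 1.371742 cm
L = sqrt(D / Sigma_a)
L = sqrt(1.371742 / 0.0631)
L = 4.6625 cm

4.6625


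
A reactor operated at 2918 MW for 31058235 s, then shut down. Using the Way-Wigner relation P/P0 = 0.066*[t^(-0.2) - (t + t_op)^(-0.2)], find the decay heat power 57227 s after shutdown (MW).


P/P0 = 0.066 * [t^(-0.2) - (t + t_op)^(-0.2)]
P/P0 = 0.066 * [57227^(-0.2) - (57227 + 31058235)^(-0.2)]
P/P0 = 0.066 * [0.1118098 - 0.03172523] = 0.005285582
P = 2918 * 0.005285582 = 15.423 MW

15.423


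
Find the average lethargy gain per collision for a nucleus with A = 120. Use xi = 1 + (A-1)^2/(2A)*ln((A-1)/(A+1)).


xi = 1 + (A-1)^2/(2A) * ln((A-1)/(A+1))
xi = 1 + (120-1)^2/(2*120) * ln((120-1)/(120 +1))
xi = 0.016574

0.016574


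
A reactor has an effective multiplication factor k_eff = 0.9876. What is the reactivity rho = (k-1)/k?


rho = (k_eff - 1) / k_eff
rho = (0.9876 - 1) / 0.9876
rho = -0.012556

-0.012556


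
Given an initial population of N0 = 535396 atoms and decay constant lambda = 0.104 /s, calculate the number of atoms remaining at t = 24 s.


N = N0 * exp(-lambda * t)
N = 535396 * exp(-0.104 * 24)
N = 44124

44124


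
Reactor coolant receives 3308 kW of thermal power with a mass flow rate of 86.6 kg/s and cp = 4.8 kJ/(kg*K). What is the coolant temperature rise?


dT = Q / (m_dot * cp)
dT = 3308 / (86.6 * 4.8)
dT = 7.9580 C

7.9580


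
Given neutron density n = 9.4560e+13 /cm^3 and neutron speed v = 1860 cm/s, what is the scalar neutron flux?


phi = n * v
phi = 9.4560e+13 * 1860
phi = 1.7588e+17 /cm^2/s

1.7588e+17


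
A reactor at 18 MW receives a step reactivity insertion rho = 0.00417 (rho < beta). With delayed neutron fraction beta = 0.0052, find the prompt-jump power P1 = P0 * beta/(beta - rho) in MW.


P1/P0 = beta / (beta - rho)
P1/P0 = 0.0052 / (0.0052 - 0.00417) = 5.048544
P1 = 18 * 5.048544 = 90.874 MW

90.874


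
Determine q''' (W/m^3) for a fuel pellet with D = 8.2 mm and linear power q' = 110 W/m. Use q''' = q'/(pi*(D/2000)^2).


r = D / 2 / 1000 = 8.2 / 2 / 1000 = 0.0041 m
q''' = q' / (pi * r^2)
q''' = 110 / (pi * 0.0041^2)
q''' = 2.0829e+06 W/m^3

2.0829e+06


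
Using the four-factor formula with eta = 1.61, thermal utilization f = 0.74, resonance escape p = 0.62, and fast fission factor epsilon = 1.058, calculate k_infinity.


k_inf = eta * f * p * epsilon
k_inf = 1.61 * 0.74 * 0.62 * 1.058
k_inf = 0.78151

0.78151


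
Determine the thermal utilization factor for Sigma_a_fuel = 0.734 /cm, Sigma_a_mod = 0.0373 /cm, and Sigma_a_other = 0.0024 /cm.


f = Sigma_a_fuel / (Sigma_a_fuel + Sigma_a_mod + Sigma_a_other)
f = 0.734 / (0.734 + 0.0373 + 0.0024)
f = 0.94869

0.94869


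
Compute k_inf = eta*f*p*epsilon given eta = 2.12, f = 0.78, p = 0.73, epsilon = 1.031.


k_inf = eta * f * p * epsilon
k_inf = 2.12 * 0.78 * 0.73 * 1.031
k_inf = 1.2445

1.2445


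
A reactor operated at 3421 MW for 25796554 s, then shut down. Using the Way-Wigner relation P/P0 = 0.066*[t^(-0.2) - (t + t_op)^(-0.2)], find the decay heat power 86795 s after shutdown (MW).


P/P0 = 0.066 * [t^(-0.2) - (t + t_op)^(-0.2)]
P/P0 = 0.066 * [86795^(-0.2) - (86795 + 25796554)^(-0.2)]
P/P0 = 0.066 * [0.1028729 - 0.03291516] = 0.004617211
P = 3421 * 0.004617211 = 15.795 MW

15.795


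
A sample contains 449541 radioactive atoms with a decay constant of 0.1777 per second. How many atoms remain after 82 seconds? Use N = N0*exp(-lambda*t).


N = N0 * exp(-lambda * t)
N = 449541 * exp(-0.1777 * 82)
N = 0.21110

0.21110


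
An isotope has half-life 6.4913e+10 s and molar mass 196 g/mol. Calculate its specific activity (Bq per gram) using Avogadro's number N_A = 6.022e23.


lambda = ln(2) / t_half = ln(2) / 6.4913e+10 = 1.067809e-11 /s
SA = lambda * N_A / M
SA = 1.067809e-11 * 6.022e23 / 196
SA = 3.2808e+10 Bq/g

3.2808e+10


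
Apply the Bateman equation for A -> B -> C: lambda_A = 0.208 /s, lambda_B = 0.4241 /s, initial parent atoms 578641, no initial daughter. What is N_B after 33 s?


N_B(t) = lambda_A * N_A0 / (lambda_B - lambda_A) * [exp(-lambda_A*t) - exp(-lambda_B*t)]
exp(-0.208*33) = 0.001044727; exp(-0.4241*33) = 8.354461e-07
N_B = 0.208 * 578641 / (0.4241 - 0.208) * (0.001044727 - 8.354461e-07)
N_B = 581.40

581.40


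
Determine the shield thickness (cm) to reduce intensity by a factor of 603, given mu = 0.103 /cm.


x = ln(factor) / mu
x = ln(603) / 0.103
x = 62.155 cm

62.155


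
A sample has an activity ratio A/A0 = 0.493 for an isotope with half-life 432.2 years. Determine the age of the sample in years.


lambda = ln(2) / t_half = ln(2) / 432.2 = 0.001603765 /yr
t = -ln(A/A0) / lambda
t = -ln(0.493) / 0.001603765
t = 440.99 yr

440.99


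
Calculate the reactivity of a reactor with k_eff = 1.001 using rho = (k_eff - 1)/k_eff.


rho = (k_eff - 1) / k_eff
rho = (1.001 - 1) / 1.001
rho = 9.9900e-04

9.9900e-04


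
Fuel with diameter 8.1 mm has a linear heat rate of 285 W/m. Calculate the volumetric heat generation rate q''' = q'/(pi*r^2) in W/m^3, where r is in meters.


r = D / 2 / 1000 = 8.1 / 2 / 1000 = 0.00405 m
q''' = q' / (pi * r^2)
q''' = 285 / (pi * 0.00405^2)
q''' = 5.5308e+06 W/m^3

5.5308e+06


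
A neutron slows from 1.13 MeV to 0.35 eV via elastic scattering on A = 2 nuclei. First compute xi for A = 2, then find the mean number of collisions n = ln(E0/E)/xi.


xi = 1 + (A-1)^2/(2A)*ln((A-1)/(A+1)) = 0.7253469 (for A = 2)
n = ln(E0/E) / xi
n = ln(1.13e6 / 0.35) / 0.7253469
n = ln(3.228571e+06) / 0.7253469 = 20.663

20.663


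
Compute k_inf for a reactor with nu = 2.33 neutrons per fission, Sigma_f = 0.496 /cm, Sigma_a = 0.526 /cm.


k_inf = nu * Sigma_f / Sigma_a
k_inf = 2.33 * 0.496 / 0.526
k_inf = 2.1971

2.1971


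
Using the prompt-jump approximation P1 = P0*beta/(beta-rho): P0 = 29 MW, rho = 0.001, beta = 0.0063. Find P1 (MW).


P1/P0 = beta / (beta - rho)
P1/P0 = 0.0063 / (0.0063 - 0.001) = 1.188679
P1 = 29 * 1.188679 = 34.472 MW

34.472


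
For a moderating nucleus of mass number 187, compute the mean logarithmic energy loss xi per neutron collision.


xi = 1 + (A-1)^2/(2A) * ln((A-1)/(A+1))
xi = 1 + (187-1)^2/(2*187) * ln((187-1)/(187 +1))
xi = 0.010657

0.010657


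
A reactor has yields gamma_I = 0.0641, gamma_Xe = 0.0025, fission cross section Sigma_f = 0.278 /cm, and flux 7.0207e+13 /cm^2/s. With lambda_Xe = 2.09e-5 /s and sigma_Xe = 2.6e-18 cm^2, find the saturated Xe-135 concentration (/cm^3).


Xe_eq = (gamma_I + gamma_Xe) * Sigma_f * phi / (lambda_Xe + sigma_Xe * phi)
Numerator = (0.0641 + 0.0025) * 0.278 * 7.0207e+13 = 1.299869e+12
Denominator = 2.09e-5 + 2.6e-18 * 7.0207e+13 = 2.034382e-04
Xe_eq = 1.299869e+12 / 2.034382e-04 = 6.3895e+15 /cm^3

6.3895e+15


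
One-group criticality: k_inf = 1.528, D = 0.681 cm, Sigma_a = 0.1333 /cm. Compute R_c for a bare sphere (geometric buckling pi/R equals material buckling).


L^2 = D / Sigma_a = 0.681 / 0.1333 = 5.108777 cm^2
B_m^2 = (k_inf - 1) / L^2 = (1.528 - 1) / 5.108777 = 0.1033515 /cm^2
For a bare sphere: B_g = pi/R, so R_c = pi / sqrt(B_m^2)
R_c = pi / sqrt(0.1033515) = 9.7722 cm

9.7722


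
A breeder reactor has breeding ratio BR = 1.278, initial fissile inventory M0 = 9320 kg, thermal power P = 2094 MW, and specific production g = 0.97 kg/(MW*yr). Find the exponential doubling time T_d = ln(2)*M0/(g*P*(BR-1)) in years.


Breeding gain G = BR - 1 = 1.278 - 1 = 0.278
Fissile production rate = g * P * G = 0.97 * 2094 * 0.278 = 564.66804 kg/yr
T_d = ln(2) * M0 / (g * P * G)
T_d = ln(2) * 9320 / 564.66804 = 11.441 yr

11.441


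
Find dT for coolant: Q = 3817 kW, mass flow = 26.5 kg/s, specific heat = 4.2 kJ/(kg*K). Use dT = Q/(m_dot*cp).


dT = Q / (m_dot * cp)
dT = 3817 / (26.5 * 4.2)
dT = 34.295 C

34.295


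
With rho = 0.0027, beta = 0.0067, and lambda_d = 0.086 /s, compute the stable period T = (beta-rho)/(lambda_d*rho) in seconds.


T = (beta - rho) / (lambda_d * rho)
T = (0.0067 - 0.0027) / (0.086 * 0.0027)
T = 17.227 s

17.227


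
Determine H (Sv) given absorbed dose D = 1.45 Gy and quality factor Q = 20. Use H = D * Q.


H = D * Q
H = 1.45 * 20
H = 29.000 Sv

29.000


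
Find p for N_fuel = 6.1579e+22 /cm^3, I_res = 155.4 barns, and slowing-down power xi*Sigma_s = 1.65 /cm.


p = exp(-N * I * 1e-24 / (xi*Sigma_s))
p = exp(-6.1579e+22 * 155.4 * 1e-24 / 1.65)
p = 0.0030287

0.0030287


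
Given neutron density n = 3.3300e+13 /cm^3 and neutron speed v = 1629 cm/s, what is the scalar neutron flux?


phi = n * v
phi = 3.3300e+13 * 1629
phi = 5.4246e+16 /cm^2/s

5.4246e+16


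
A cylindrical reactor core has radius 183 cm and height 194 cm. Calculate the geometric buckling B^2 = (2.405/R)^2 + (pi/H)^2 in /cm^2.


B^2 = (2.405/R)^2 + (pi/H)^2
B^2 = (2.405/183)^2 + (pi/194)^2
B^2 = 4.3495e-04 /cm^2

4.3495e-04


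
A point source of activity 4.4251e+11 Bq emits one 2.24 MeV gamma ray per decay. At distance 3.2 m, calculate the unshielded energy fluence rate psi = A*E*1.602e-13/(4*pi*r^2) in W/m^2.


psi = A * E * 1.602e-13 / (4*pi*r^2)
psi = 4.4251e+11 * 2.24 * 1.602e-13 / (4*pi*3.2^2)
psi = 0.0012340 W/m^2

0.0012340


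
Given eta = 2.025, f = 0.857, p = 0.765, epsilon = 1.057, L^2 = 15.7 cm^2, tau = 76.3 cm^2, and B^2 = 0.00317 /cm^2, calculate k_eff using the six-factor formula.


k_inf = eta*f*p*eps = 2.025*0.857*0.765*1.057 = 1.403273
P_TNL = 1/(1 + L^2*B^2) = 1/(1 + 15.7*0.00317) = 0.9525905
P_FNL = exp(-B^2*tau) = exp(-0.00317*76.3) = 0.7851575
k_eff = k_inf * P_TNL * P_FNL = 1.403273 * 0.9525905 * 0.7851575
k_eff = 1.0496

1.0496


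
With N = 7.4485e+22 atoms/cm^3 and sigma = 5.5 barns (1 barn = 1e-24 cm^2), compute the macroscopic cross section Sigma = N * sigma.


Sigma = N * sigma_barns * 1e-24
Sigma = 7.4485e+22 * 5.5 * 1e-24
Sigma = 0.40967 /cm

0.40967


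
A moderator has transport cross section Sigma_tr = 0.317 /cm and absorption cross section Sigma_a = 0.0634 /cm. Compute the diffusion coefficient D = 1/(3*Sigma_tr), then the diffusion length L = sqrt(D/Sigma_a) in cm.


D = 1 / (3 * Sigma_tr) = 1 / (3 * 0.317) = 1.051525 cm
L = sqrt(D / Sigma_a)
L = sqrt(1.051525 / 0.0634)
L = 4.0725 cm

4.0725


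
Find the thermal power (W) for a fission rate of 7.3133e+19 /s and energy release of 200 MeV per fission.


P = fission_rate * E_MeV * 1.602e-13
P = 7.3133e+19 * 200 * 1.602e-13
P = 2.3432e+09 W

2.3432e+09


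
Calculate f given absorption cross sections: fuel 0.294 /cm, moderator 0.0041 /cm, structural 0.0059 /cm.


f = Sigma_a_fuel / (Sigma_a_fuel + Sigma_a_mod + Sigma_a_other)
f = 0.294 / (0.294 + 0.0041 + 0.0059)
f = 0.96711

0.96711


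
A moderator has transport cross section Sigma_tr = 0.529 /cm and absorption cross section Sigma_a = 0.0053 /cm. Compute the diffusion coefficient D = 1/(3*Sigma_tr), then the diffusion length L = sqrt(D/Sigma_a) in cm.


D = 1 / (3 * Sigma_tr) = 1 / (3 * 0.529) = 0.6301197 cm
L = sqrt(D / Sigma_a)
L = sqrt(0.6301197 / 0.0053)
L = 10.904 cm

10.904


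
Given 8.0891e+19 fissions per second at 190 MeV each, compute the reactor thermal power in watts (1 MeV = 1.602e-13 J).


P = fission_rate * E_MeV * 1.602e-13
P = 8.0891e+19 * 190 * 1.602e-13
P = 2.4622e+09 W

2.4622e+09


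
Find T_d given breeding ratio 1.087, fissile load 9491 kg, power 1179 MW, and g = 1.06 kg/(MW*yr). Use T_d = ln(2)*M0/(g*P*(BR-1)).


Breeding gain G = BR - 1 = 1.087 - 1 = 0.087
Fissile production rate = g * P * G = 1.06 * 1179 * 0.087 = 108.72738 kg/yr
T_d = ln(2) * M0 / (g * P * G)
T_d = ln(2) * 9491 / 108.72738 = 60.506 yr

60.506


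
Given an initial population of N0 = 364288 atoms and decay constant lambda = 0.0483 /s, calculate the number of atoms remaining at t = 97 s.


N = N0 * exp(-lambda * t)
N = 364288 * exp(-0.0483 * 97)
N = 3363.0

3363.0


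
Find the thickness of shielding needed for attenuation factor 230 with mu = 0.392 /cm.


x = ln(factor) / mu
x = ln(230) / 0.392
x = 13.873 cm

13.873


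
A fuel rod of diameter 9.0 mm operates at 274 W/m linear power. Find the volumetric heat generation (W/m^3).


r = D / 2 / 1000 = 9.0 / 2 / 1000 = 0.0045 m
q''' = q' / (pi * r^2)
q''' = 274 / (pi * 0.0045^2)
q''' = 4.3070e+06 W/m^3

4.3070e+06


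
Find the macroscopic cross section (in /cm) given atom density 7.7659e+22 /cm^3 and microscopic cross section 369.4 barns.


Sigma = N * sigma_barns * 1e-24
Sigma = 7.7659e+22 * 369.4 * 1e-24
Sigma = 28.687 /cm

28.687


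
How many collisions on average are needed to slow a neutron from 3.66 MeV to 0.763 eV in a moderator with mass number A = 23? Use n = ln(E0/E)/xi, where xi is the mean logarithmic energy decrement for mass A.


xi = 1 + (A-1)^2/(2A)*ln((A-1)/(A+1)) = 0.08448899 (for A = 23)
n = ln(E0/E) / xi
n = ln(3.66e6 / 0.763) / 0.08448899
n = ln(4.796855e+06) / 0.08448899 = 182.08

182.08


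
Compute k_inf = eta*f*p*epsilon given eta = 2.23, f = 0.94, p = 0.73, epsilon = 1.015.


k_inf = eta * f * p * epsilon
k_inf = 2.23 * 0.94 * 0.73 * 1.015
k_inf = 1.5532

1.5532


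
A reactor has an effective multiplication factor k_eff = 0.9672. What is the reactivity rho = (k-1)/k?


rho = (k_eff - 1) / k_eff
rho = (0.9672 - 1) / 0.9672
rho = -0.033912

-0.033912


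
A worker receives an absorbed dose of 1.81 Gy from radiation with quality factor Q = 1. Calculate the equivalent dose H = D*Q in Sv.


H = D * Q
H = 1.81 * 1
H = 1.8100 Sv

1.8100


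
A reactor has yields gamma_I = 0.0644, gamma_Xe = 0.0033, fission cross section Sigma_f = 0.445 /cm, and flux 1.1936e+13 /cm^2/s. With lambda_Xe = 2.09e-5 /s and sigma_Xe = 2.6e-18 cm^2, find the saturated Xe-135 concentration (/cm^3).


Xe_eq = (gamma_I + gamma_Xe) * Sigma_f * phi / (lambda_Xe + sigma_Xe * phi)
Numerator = (0.0644 + 0.0033) * 0.445 * 1.1936e+13 = 3.595899e+11
Denominator = 2.09e-5 + 2.6e-18 * 1.1936e+13 = 5.193360e-05
Xe_eq = 3.595899e+11 / 5.193360e-05 = 6.9240e+15 /cm^3

6.9240e+15


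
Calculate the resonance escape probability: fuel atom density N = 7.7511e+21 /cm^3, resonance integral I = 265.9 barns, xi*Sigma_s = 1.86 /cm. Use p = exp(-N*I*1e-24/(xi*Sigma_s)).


p = exp(-N * I * 1e-24 / (xi*Sigma_s))
p = exp(-7.7511e+21 * 265.9 * 1e-24 / 1.86)
p = 0.33019

0.33019


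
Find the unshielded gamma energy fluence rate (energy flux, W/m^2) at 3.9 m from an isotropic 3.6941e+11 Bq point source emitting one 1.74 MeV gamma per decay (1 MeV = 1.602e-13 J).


psi = A * E * 1.602e-13 / (4*pi*r^2)
psi = 3.6941e+11 * 1.74 * 1.602e-13 / (4*pi*3.9^2)
psi = 5.3874e-04 W/m^2

5.3874e-04


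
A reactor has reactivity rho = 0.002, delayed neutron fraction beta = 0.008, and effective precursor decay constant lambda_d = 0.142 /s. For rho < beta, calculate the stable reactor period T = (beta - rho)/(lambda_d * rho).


T = (beta - rho) / (lambda_d * rho)
T = (0.008 - 0.002) / (0.142 * 0.002)
T = 21.127 s

21.127


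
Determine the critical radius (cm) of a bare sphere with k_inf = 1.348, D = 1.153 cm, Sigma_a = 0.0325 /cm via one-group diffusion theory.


L^2 = D / Sigma_a = 1.153 / 0.0325 = 35.47692 cm^2
B_m^2 = (k_inf - 1) / L^2 = (1.348 - 1) / 35.47692 = 0.009809194 /cm^2
For a bare sphere: B_g = pi/R, so R_c = pi / sqrt(B_m^2)
R_c = pi / sqrt(0.009809194) = 31.720 cm

31.720


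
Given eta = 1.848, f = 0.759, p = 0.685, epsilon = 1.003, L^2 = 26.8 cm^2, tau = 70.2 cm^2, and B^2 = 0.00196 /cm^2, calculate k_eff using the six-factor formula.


k_inf = eta*f*p*eps = 1.848*0.759*0.685*1.003 = 0.9636853
P_TNL = 1/(1 + L^2*B^2) = 1/(1 + 26.8*0.00196) = 0.9500935
P_FNL = exp(-B^2*tau) = exp(-0.00196*70.2) = 0.8714542
k_eff = k_inf * P_TNL * P_FNL = 0.9636853 * 0.9500935 * 0.8714542
k_eff = 0.79790

0.79790


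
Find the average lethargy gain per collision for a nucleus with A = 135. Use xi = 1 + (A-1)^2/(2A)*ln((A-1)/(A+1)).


xi = 1 + (A-1)^2/(2A) * ln((A-1)/(A+1))
xi = 1 + (135-1)^2/(2*135) * ln((135-1)/(135 +1))
xi = 0.014742

0.014742
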